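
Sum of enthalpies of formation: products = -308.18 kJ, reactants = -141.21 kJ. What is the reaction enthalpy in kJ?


dH_rxn = sum(dH_f products) - sum(dH_f reactants)
dH_rxn = -308.18 - (-141.21)
dH_rxn = -166.97 kJ:

-166.97 kJ


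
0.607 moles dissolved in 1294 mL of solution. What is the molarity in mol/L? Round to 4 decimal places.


Convert volume to liters: V_L = V_mL / 1000.
V_L = 1294 / 1000 = 1.294 L
M = n / V_L = 0.607 / 1.294
M = 0.4690881 mol/L, rounded to 4 dp:

0.4691 mol/L


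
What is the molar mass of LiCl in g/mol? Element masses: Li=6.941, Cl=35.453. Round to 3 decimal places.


M = sum(count * atomic_mass) over atoms.
M = 1*6.941 + 1*35.453
M = 6.941 + 35.453
M = 42.394 g/mol, rounded to 3 dp:

42.394 g/mol


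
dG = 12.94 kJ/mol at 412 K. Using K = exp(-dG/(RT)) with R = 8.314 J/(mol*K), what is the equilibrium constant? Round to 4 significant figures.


dG is in kJ/mol; multiply by 1000 to match R in J/(mol*K).
RT = 8.314 * 412 = 3425.368 J/mol
exponent = -dG*1000 / (RT) = -(12.94*1000) / 3425.368 = -3.77769629
K = exp(-3.77769629)
K = 0.022875329, rounded to 4 significant figures:

0.02288


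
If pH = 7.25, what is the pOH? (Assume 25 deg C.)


At 25 deg C, pH + pOH = 14.
pOH = 14 - pH = 14 - 7.25
pOH = 6.75:

6.75


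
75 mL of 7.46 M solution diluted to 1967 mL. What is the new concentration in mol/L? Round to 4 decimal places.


Dilution: M1*V1 = M2*V2, solve for M2.
M2 = M1*V1 / V2
M2 = 7.46 * 75 / 1967
M2 = 559.5 / 1967
M2 = 0.28444331 mol/L, rounded to 4 dp:

0.2844 mol/L


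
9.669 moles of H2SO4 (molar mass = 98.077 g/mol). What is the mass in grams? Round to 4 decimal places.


mass = n * M
mass = 9.669 * 98.077
mass = 948.306513 g, rounded to 4 dp:

948.3065 g


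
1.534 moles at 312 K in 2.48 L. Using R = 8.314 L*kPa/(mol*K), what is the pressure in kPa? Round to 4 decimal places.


PV = nRT, solve for P = nRT / V.
nRT = 1.534 * 8.314 * 312 = 3979.1469
P = 3979.1469 / 2.48
P = 1604.49471774 kPa, rounded to 4 dp:

1604.4947 kPa


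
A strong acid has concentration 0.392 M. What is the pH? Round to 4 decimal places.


A strong acid dissociates completely, so [H+] equals the given concentration.
pH = -log10([H+]) = -log10(0.392)
pH = 0.40671393, rounded to 4 dp:

0.4067


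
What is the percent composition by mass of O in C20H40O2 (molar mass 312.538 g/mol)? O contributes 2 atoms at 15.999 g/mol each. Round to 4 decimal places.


pct = 100 * (n_elem * M_elem) / M_total
mass_contribution = 2 * 15.999 = 31.998 g/mol
pct = 100 * 31.998 / 312.538
pct = 10.23811505 %, rounded to 4 dp:

10.2381 %


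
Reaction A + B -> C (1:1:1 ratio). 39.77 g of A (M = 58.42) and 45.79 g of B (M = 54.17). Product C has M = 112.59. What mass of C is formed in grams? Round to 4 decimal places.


Find moles of each reactant; the smaller value is the limiting reagent in a 1:1:1 reaction, so moles_C equals moles of the limiter.
n_A = mass_A / M_A = 39.77 / 58.42 = 0.68076 mol
n_B = mass_B / M_B = 45.79 / 54.17 = 0.845302 mol
Limiting reagent: A (smaller), n_limiting = 0.68076 mol
mass_C = n_limiting * M_C = 0.68076 * 112.59
mass_C = 76.6467684 g, rounded to 4 dp:

76.6468 g


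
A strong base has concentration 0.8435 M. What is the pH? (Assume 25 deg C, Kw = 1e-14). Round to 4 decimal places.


A strong base dissociates completely, so [OH-] equals the given concentration.
pOH = -log10([OH-]) = -log10(0.8435) = 0.073915
pH = 14 - pOH = 14 - 0.073915
pH = 13.926085, rounded to 4 dp:

13.9261


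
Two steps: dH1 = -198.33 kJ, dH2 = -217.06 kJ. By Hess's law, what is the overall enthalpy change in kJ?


Hess's law: enthalpy is a state function, so add the step enthalpies.
dH_total = dH1 + dH2 = -198.33 + (-217.06)
dH_total = -415.39 kJ:

-415.39 kJ


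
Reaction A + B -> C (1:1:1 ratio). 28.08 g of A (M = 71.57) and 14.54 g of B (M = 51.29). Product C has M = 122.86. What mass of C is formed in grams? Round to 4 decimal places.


Find moles of each reactant; the smaller value is the limiting reagent in a 1:1:1 reaction, so moles_C equals moles of the limiter.
n_A = mass_A / M_A = 28.08 / 71.57 = 0.392343 mol
n_B = mass_B / M_B = 14.54 / 51.29 = 0.283486 mol
Limiting reagent: B (smaller), n_limiting = 0.283486 mol
mass_C = n_limiting * M_C = 0.283486 * 122.86
mass_C = 34.82908996 g, rounded to 4 dp:

34.8291 g


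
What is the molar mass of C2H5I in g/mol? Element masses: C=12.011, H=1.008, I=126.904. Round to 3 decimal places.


M = sum(count * atomic_mass) over atoms.
M = 2*12.011 + 5*1.008 + 1*126.904
M = 24.022 + 5.04 + 126.904
M = 155.966 g/mol, rounded to 3 dp:

155.966 g/mol


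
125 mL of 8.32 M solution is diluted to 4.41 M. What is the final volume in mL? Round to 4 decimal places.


Dilution: M1*V1 = M2*V2, solve for V2.
V2 = M1*V1 / M2
V2 = 8.32 * 125 / 4.41
V2 = 1040.0 / 4.41
V2 = 235.8276644 mL, rounded to 4 dp:

235.8277 mL


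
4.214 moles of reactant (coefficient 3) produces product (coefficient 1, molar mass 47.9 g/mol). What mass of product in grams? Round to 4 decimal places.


Use the coefficient ratio to convert reactant moles to product moles, then multiply by the product's molar mass.
moles_P = moles_R * (coeff_P / coeff_R) = 4.214 * (1/3) = 1.404667
mass_P = moles_P * M_P = 1.404667 * 47.9
mass_P = 67.2835493 g, rounded to 4 dp:

67.2835 g


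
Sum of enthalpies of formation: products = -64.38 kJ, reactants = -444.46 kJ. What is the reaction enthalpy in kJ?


dH_rxn = sum(dH_f products) - sum(dH_f reactants)
dH_rxn = -64.38 - (-444.46)
dH_rxn = 380.08 kJ:

380.08 kJ


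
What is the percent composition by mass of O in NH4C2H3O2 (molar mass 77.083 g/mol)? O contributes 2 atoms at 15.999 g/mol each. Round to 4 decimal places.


pct = 100 * (n_elem * M_elem) / M_total
mass_contribution = 2 * 15.999 = 31.998 g/mol
pct = 100 * 31.998 / 77.083
pct = 41.51109843 %, rounded to 4 dp:

41.5111 %


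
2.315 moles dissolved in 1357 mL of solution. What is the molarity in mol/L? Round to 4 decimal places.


Convert volume to liters: V_L = V_mL / 1000.
V_L = 1357 / 1000 = 1.357 L
M = n / V_L = 2.315 / 1.357
M = 1.70596905 mol/L, rounded to 4 dp:

1.7060 mol/L


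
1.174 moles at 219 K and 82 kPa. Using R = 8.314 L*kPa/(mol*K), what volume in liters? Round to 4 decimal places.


PV = nRT, solve for V = nRT / P.
nRT = 1.174 * 8.314 * 219 = 2137.5793
V = 2137.5793 / 82
V = 26.06804024 L, rounded to 4 dp:

26.0680 L


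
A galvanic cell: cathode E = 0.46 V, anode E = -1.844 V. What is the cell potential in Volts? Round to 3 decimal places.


Standard cell potential: E_cell = E_cathode - E_anode.
E_cell = 0.46 - (-1.844)
E_cell = 2.304 V, rounded to 3 dp:

2.304 V


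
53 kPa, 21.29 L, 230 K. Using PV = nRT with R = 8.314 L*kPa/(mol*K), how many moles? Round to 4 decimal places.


PV = nRT, solve for n = PV / (RT).
PV = 53 * 21.29 = 1128.37
RT = 8.314 * 230 = 1912.22
n = 1128.37 / 1912.22
n = 0.59008378 mol, rounded to 4 dp:

0.5901 mol


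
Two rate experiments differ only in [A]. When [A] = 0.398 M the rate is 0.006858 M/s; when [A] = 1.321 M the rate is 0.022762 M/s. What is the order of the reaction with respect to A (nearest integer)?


Rate is proportional to [A]^n, so rate2/rate1 = ([A]2/[A]1)^n. Take logs to solve for n.
rate2/rate1 = 0.022762 / 0.006858 = 3.319
[A]2/[A]1 = 1.321 / 0.398 = 3.3191
n = ln(3.319) / ln(3.3191) = 1.0
Nearest integer order:

1


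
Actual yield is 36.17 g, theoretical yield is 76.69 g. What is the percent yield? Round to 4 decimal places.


% yield = 100 * actual / theoretical
% yield = 100 * 36.17 / 76.69
% yield = 47.16390664 %, rounded to 4 dp:

47.1639 %


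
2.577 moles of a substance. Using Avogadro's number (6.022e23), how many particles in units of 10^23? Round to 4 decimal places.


N = n * NA, then divide by 1e23 for the requested units.
N / 1e23 = n * 6.022
N / 1e23 = 2.577 * 6.022
N / 1e23 = 15.518694, rounded to 4 dp:

15.5187


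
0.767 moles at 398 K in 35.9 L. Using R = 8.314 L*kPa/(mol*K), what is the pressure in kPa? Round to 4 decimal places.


PV = nRT, solve for P = nRT / V.
nRT = 0.767 * 8.314 * 398 = 2537.9815
P = 2537.9815 / 35.9
P = 70.69586351 kPa, rounded to 4 dp:

70.6959 kPa


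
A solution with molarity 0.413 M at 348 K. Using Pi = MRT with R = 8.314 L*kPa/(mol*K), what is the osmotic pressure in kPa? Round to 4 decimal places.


Osmotic pressure (van't Hoff): Pi = M*R*T.
RT = 8.314 * 348 = 2893.272
Pi = 0.413 * 2893.272
Pi = 1194.921336 kPa, rounded to 4 dp:

1194.9213 kPa


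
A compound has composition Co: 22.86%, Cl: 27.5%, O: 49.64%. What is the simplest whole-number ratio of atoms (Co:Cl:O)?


Assume 100 g of compound, divide each mass% by atomic mass to get moles, then normalize by the smallest to get a raw atom ratio.
Moles per 100 g: Co: 22.86/58.933 = 0.3879, Cl: 27.5/35.453 = 0.7757, O: 49.64/15.999 = 3.1027
Raw ratio (divide by min = 0.3879): Co: 1.0, Cl: 2.0, O: 7.999
Multiply by 1 to clear fractions: Co: 1.0 ~= 1, Cl: 2.0 ~= 2, O: 7.999 ~= 8
Reduce by GCD to get the simplest whole-number ratio:

1:2:8


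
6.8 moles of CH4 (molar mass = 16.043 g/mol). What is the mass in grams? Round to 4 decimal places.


mass = n * M
mass = 6.8 * 16.043
mass = 109.0924 g, rounded to 4 dp:

109.0924 g


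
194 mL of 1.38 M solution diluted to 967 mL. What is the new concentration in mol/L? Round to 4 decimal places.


Dilution: M1*V1 = M2*V2, solve for M2.
M2 = M1*V1 / V2
M2 = 1.38 * 194 / 967
M2 = 267.72 / 967
M2 = 0.27685626 mol/L, rounded to 4 dp:

0.2769 mol/L


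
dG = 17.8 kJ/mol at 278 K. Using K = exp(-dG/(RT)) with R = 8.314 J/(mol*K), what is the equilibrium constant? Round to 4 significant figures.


dG is in kJ/mol; multiply by 1000 to match R in J/(mol*K).
RT = 8.314 * 278 = 2311.292 J/mol
exponent = -dG*1000 / (RT) = -(17.8*1000) / 2311.292 = -7.7013203
K = exp(-7.7013203)
K = 0.00045222971, rounded to 4 significant figures:

0.0004522


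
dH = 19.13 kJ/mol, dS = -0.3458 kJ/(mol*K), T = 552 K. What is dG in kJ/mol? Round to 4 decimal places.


Gibbs: dG = dH - T*dS (consistent units, dS already in kJ/(mol*K)).
T*dS = 552 * -0.3458 = -190.8816
dG = 19.13 - (-190.8816)
dG = 210.0116 kJ/mol, rounded to 4 dp:

210.0116 kJ/mol


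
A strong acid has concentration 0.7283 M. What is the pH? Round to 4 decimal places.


A strong acid dissociates completely, so [H+] equals the given concentration.
pH = -log10([H+]) = -log10(0.7283)
pH = 0.13768969, rounded to 4 dp:

0.1377


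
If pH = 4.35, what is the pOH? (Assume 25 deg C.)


At 25 deg C, pH + pOH = 14.
pOH = 14 - pH = 14 - 4.35
pOH = 9.65:

9.65


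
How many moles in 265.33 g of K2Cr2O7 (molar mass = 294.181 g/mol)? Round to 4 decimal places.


n = mass / M
n = 265.33 / 294.181
n = 0.90192772 mol, rounded to 4 dp:

0.9019 mol


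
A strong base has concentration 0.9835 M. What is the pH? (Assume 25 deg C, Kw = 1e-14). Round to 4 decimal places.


A strong base dissociates completely, so [OH-] equals the given concentration.
pOH = -log10([OH-]) = -log10(0.9835) = 0.007226
pH = 14 - pOH = 14 - 0.007226
pH = 13.992774, rounded to 4 dp:

13.9928


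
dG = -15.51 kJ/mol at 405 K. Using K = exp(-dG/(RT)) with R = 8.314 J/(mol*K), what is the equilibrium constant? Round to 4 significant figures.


dG is in kJ/mol; multiply by 1000 to match R in J/(mol*K).
RT = 8.314 * 405 = 3367.17 J/mol
exponent = -dG*1000 / (RT) = -(-15.51*1000) / 3367.17 = 4.60624204
K = exp(4.60624204)
K = 100.10724, rounded to 4 significant figures:

100.1


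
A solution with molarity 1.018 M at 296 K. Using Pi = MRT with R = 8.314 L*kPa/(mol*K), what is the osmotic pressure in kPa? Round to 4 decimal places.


Osmotic pressure (van't Hoff): Pi = M*R*T.
RT = 8.314 * 296 = 2460.944
Pi = 1.018 * 2460.944
Pi = 2505.240992 kPa, rounded to 4 dp:

2505.2410 kPa


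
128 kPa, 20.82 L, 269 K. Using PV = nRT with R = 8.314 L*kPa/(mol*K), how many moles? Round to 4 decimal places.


PV = nRT, solve for n = PV / (RT).
PV = 128 * 20.82 = 2664.96
RT = 8.314 * 269 = 2236.466
n = 2664.96 / 2236.466
n = 1.19159424 mol, rounded to 4 dp:

1.1916 mol


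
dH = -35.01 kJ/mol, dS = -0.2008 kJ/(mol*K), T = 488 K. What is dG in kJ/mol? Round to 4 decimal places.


Gibbs: dG = dH - T*dS (consistent units, dS already in kJ/(mol*K)).
T*dS = 488 * -0.2008 = -97.9904
dG = -35.01 - (-97.9904)
dG = 62.9804 kJ/mol, rounded to 4 dp:

62.9804 kJ/mol


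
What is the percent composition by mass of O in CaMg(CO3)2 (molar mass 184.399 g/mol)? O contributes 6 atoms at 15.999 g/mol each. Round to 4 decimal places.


pct = 100 * (n_elem * M_elem) / M_total
mass_contribution = 6 * 15.999 = 95.994 g/mol
pct = 100 * 95.994 / 184.399
pct = 52.05776604 %, rounded to 4 dp:

52.0578 %


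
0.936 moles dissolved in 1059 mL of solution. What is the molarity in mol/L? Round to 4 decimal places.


Convert volume to liters: V_L = V_mL / 1000.
V_L = 1059 / 1000 = 1.059 L
M = n / V_L = 0.936 / 1.059
M = 0.88385269 mol/L, rounded to 4 dp:

0.8839 mol/L


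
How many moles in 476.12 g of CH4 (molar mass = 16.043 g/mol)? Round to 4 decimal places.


n = mass / M
n = 476.12 / 16.043
n = 29.67774107 mol, rounded to 4 dp:

29.6777 mol


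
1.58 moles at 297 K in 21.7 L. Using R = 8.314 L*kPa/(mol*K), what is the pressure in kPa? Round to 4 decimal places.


PV = nRT, solve for P = nRT / V.
nRT = 1.58 * 8.314 * 297 = 3901.4276
P = 3901.4276 / 21.7
P = 179.78929032 kPa, rounded to 4 dp:

179.7893 kPa


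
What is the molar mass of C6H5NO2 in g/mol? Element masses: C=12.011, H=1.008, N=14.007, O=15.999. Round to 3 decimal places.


M = sum(count * atomic_mass) over atoms.
M = 6*12.011 + 5*1.008 + 1*14.007 + 2*15.999
M = 72.066 + 5.04 + 14.007 + 31.998
M = 123.111 g/mol, rounded to 3 dp:

123.111 g/mol


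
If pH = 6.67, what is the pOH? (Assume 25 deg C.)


At 25 deg C, pH + pOH = 14.
pOH = 14 - pH = 14 - 6.67
pOH = 7.33:

7.33


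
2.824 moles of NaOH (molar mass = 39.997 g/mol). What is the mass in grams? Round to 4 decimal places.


mass = n * M
mass = 2.824 * 39.997
mass = 112.951528 g, rounded to 4 dp:

112.9515 g


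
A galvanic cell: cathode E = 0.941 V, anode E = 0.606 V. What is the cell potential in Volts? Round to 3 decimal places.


Standard cell potential: E_cell = E_cathode - E_anode.
E_cell = 0.941 - (0.606)
E_cell = 0.335 V, rounded to 3 dp:

0.335 V


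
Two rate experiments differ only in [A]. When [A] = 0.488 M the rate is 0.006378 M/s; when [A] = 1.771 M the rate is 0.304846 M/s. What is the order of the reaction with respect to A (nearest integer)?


Rate is proportional to [A]^n, so rate2/rate1 = ([A]2/[A]1)^n. Take logs to solve for n.
rate2/rate1 = 0.304846 / 0.006378 = 47.7965
[A]2/[A]1 = 1.771 / 0.488 = 3.6291
n = ln(47.7965) / ln(3.6291) = 3.0
Nearest integer order:

3


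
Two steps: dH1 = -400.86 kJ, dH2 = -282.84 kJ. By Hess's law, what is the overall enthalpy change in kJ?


Hess's law: enthalpy is a state function, so add the step enthalpies.
dH_total = dH1 + dH2 = -400.86 + (-282.84)
dH_total = -683.7 kJ:

-683.70 kJ


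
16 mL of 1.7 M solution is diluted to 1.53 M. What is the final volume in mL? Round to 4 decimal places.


Dilution: M1*V1 = M2*V2, solve for V2.
V2 = M1*V1 / M2
V2 = 1.7 * 16 / 1.53
V2 = 27.2 / 1.53
V2 = 17.77777778 mL, rounded to 4 dp:

17.7778 mL


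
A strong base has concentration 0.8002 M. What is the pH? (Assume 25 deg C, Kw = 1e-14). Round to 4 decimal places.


A strong base dissociates completely, so [OH-] equals the given concentration.
pOH = -log10([OH-]) = -log10(0.8002) = 0.096801
pH = 14 - pOH = 14 - 0.096801
pH = 13.903199, rounded to 4 dp:

13.9032


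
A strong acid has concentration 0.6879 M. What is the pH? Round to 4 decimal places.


A strong acid dissociates completely, so [H+] equals the given concentration.
pH = -log10([H+]) = -log10(0.6879)
pH = 0.16247469, rounded to 4 dp:

0.1625


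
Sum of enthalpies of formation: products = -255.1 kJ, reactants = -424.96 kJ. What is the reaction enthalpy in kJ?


dH_rxn = sum(dH_f products) - sum(dH_f reactants)
dH_rxn = -255.1 - (-424.96)
dH_rxn = 169.86 kJ:

169.86 kJ


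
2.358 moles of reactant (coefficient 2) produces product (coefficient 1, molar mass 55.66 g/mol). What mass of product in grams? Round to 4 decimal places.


Use the coefficient ratio to convert reactant moles to product moles, then multiply by the product's molar mass.
moles_P = moles_R * (coeff_P / coeff_R) = 2.358 * (1/2) = 1.179
mass_P = moles_P * M_P = 1.179 * 55.66
mass_P = 65.62314 g, rounded to 4 dp:

65.6231 g


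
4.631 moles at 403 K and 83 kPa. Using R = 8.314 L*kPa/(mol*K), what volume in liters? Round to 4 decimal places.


PV = nRT, solve for V = nRT / P.
nRT = 4.631 * 8.314 * 403 = 15516.36
V = 15516.36 / 83
V = 186.94409639 L, rounded to 4 dp:

186.9441 L


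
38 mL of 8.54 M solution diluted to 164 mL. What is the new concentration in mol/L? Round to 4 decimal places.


Dilution: M1*V1 = M2*V2, solve for M2.
M2 = M1*V1 / V2
M2 = 8.54 * 38 / 164
M2 = 324.52 / 164
M2 = 1.97878049 mol/L, rounded to 4 dp:

1.9788 mol/L


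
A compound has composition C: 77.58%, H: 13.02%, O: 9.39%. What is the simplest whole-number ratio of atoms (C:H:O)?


Assume 100 g of compound, divide each mass% by atomic mass to get moles, then normalize by the smallest to get a raw atom ratio.
Moles per 100 g: C: 77.58/12.011 = 6.4591, H: 13.02/1.008 = 12.9167, O: 9.39/15.999 = 0.5869
Raw ratio (divide by min = 0.5869): C: 11.005, H: 22.008, O: 1.0
Multiply by 1 to clear fractions: C: 11.005 ~= 11, H: 22.008 ~= 22, O: 1.0 ~= 1
Reduce by GCD to get the simplest whole-number ratio:

11:22:1


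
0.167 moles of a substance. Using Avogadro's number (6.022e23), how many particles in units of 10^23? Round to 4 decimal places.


N = n * NA, then divide by 1e23 for the requested units.
N / 1e23 = n * 6.022
N / 1e23 = 0.167 * 6.022
N / 1e23 = 1.005674, rounded to 4 dp:

1.0057


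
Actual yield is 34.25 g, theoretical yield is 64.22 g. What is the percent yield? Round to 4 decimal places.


% yield = 100 * actual / theoretical
% yield = 100 * 34.25 / 64.22
% yield = 53.33229524 %, rounded to 4 dp:

53.3323 %


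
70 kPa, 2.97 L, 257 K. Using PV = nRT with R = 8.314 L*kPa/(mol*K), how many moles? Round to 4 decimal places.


PV = nRT, solve for n = PV / (RT).
PV = 70 * 2.97 = 207.9
RT = 8.314 * 257 = 2136.698
n = 207.9 / 2136.698
n = 0.09729967 mol, rounded to 4 dp:

0.0973 mol


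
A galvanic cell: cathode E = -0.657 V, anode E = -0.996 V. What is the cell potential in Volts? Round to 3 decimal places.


Standard cell potential: E_cell = E_cathode - E_anode.
E_cell = -0.657 - (-0.996)
E_cell = 0.339 V, rounded to 3 dp:

0.339 V


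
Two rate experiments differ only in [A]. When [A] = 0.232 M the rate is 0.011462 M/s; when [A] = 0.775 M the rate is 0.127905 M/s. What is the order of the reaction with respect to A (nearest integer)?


Rate is proportional to [A]^n, so rate2/rate1 = ([A]2/[A]1)^n. Take logs to solve for n.
rate2/rate1 = 0.127905 / 0.011462 = 11.159
[A]2/[A]1 = 0.775 / 0.232 = 3.3405
n = ln(11.159) / ln(3.3405) = 2.0
Nearest integer order:

2


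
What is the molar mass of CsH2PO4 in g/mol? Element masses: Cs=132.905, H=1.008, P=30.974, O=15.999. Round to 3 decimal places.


M = sum(count * atomic_mass) over atoms.
M = 1*132.905 + 2*1.008 + 1*30.974 + 4*15.999
M = 132.905 + 2.016 + 30.974 + 63.996
M = 229.891 g/mol, rounded to 3 dp:

229.891 g/mol


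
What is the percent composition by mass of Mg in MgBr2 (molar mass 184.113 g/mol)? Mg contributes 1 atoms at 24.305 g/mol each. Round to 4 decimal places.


pct = 100 * (n_elem * M_elem) / M_total
mass_contribution = 1 * 24.305 = 24.305 g/mol
pct = 100 * 24.305 / 184.113
pct = 13.20113191 %, rounded to 4 dp:

13.2011 %


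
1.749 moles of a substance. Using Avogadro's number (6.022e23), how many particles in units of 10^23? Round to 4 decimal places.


N = n * NA, then divide by 1e23 for the requested units.
N / 1e23 = n * 6.022
N / 1e23 = 1.749 * 6.022
N / 1e23 = 10.532478, rounded to 4 dp:

10.5325


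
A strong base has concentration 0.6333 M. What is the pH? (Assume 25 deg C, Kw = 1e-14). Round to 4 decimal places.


A strong base dissociates completely, so [OH-] equals the given concentration.
pOH = -log10([OH-]) = -log10(0.6333) = 0.198391
pH = 14 - pOH = 14 - 0.198391
pH = 13.801609, rounded to 4 dp:

13.8016


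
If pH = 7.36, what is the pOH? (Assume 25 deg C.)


At 25 deg C, pH + pOH = 14.
pOH = 14 - pH = 14 - 7.36
pOH = 6.64:

6.64


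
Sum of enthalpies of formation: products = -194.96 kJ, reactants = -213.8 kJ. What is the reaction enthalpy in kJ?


dH_rxn = sum(dH_f products) - sum(dH_f reactants)
dH_rxn = -194.96 - (-213.8)
dH_rxn = 18.84 kJ:

18.84 kJ


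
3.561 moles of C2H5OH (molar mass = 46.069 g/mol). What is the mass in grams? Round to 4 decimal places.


mass = n * M
mass = 3.561 * 46.069
mass = 164.051709 g, rounded to 4 dp:

164.0517 g


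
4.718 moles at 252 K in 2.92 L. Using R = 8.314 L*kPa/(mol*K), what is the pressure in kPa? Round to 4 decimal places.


PV = nRT, solve for P = nRT / V.
nRT = 4.718 * 8.314 * 252 = 9884.8139
P = 9884.8139 / 2.92
P = 3385.21023973 kPa, rounded to 4 dp:

3385.2102 kPa


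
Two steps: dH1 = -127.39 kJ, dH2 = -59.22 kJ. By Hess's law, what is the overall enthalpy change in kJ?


Hess's law: enthalpy is a state function, so add the step enthalpies.
dH_total = dH1 + dH2 = -127.39 + (-59.22)
dH_total = -186.61 kJ:

-186.61 kJ


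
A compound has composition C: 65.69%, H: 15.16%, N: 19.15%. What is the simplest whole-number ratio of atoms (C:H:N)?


Assume 100 g of compound, divide each mass% by atomic mass to get moles, then normalize by the smallest to get a raw atom ratio.
Moles per 100 g: C: 65.69/12.011 = 5.4692, H: 15.16/1.008 = 15.0397, N: 19.15/14.007 = 1.3672
Raw ratio (divide by min = 1.3672): C: 4.0, H: 11.001, N: 1.0
Multiply by 1 to clear fractions: C: 4.0 ~= 4, H: 11.001 ~= 11, N: 1.0 ~= 1
Reduce by GCD to get the simplest whole-number ratio:

4:11:1


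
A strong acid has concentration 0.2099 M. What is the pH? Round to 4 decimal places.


A strong acid dissociates completely, so [H+] equals the given concentration.
pH = -log10([H+]) = -log10(0.2099)
pH = 0.67798756, rounded to 4 dp:

0.6780


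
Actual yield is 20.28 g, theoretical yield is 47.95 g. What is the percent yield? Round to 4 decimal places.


% yield = 100 * actual / theoretical
% yield = 100 * 20.28 / 47.95
% yield = 42.29405631 %, rounded to 4 dp:

42.2941 %


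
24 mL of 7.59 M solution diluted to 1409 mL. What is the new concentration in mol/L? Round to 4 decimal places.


Dilution: M1*V1 = M2*V2, solve for M2.
M2 = M1*V1 / V2
M2 = 7.59 * 24 / 1409
M2 = 182.16 / 1409
M2 = 0.12928318 mol/L, rounded to 4 dp:

0.1293 mol/L


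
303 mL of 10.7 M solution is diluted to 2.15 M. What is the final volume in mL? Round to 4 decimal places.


Dilution: M1*V1 = M2*V2, solve for V2.
V2 = M1*V1 / M2
V2 = 10.7 * 303 / 2.15
V2 = 3242.1 / 2.15
V2 = 1507.95348837 mL, rounded to 4 dp:

1507.9535 mL


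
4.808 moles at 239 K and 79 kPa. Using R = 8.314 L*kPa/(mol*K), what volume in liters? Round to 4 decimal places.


PV = nRT, solve for V = nRT / P.
nRT = 4.808 * 8.314 * 239 = 9553.7172
V = 9553.7172 / 79
V = 120.93312911 L, rounded to 4 dp:

120.9331 L


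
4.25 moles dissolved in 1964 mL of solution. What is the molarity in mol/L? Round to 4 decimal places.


Convert volume to liters: V_L = V_mL / 1000.
V_L = 1964 / 1000 = 1.964 L
M = n / V_L = 4.25 / 1.964
M = 2.16395112 mol/L, rounded to 4 dp:

2.1640 mol/L


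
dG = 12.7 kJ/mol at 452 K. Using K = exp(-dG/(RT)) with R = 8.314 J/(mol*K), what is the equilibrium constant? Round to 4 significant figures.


dG is in kJ/mol; multiply by 1000 to match R in J/(mol*K).
RT = 8.314 * 452 = 3757.928 J/mol
exponent = -dG*1000 / (RT) = -(12.7*1000) / 3757.928 = -3.37952191
K = exp(-3.37952191)
K = 0.034063736, rounded to 4 significant figures:

0.03406


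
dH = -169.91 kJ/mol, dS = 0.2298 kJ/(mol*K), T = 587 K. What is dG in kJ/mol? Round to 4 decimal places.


Gibbs: dG = dH - T*dS (consistent units, dS already in kJ/(mol*K)).
T*dS = 587 * 0.2298 = 134.8926
dG = -169.91 - (134.8926)
dG = -304.8026 kJ/mol, rounded to 4 dp:

-304.8026 kJ/mol


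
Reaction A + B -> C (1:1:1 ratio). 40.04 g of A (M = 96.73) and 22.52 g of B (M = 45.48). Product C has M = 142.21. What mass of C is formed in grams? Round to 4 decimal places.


Find moles of each reactant; the smaller value is the limiting reagent in a 1:1:1 reaction, so moles_C equals moles of the limiter.
n_A = mass_A / M_A = 40.04 / 96.73 = 0.413936 mol
n_B = mass_B / M_B = 22.52 / 45.48 = 0.495163 mol
Limiting reagent: A (smaller), n_limiting = 0.413936 mol
mass_C = n_limiting * M_C = 0.413936 * 142.21
mass_C = 58.86583856 g, rounded to 4 dp:

58.8658 g


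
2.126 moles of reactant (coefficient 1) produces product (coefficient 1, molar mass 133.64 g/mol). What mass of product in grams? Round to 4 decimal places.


Use the coefficient ratio to convert reactant moles to product moles, then multiply by the product's molar mass.
moles_P = moles_R * (coeff_P / coeff_R) = 2.126 * (1/1) = 2.126
mass_P = moles_P * M_P = 2.126 * 133.64
mass_P = 284.11864 g, rounded to 4 dp:

284.1186 g


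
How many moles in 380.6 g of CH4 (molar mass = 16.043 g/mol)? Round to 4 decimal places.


n = mass / M
n = 380.6 / 16.043
n = 23.72374244 mol, rounded to 4 dp:

23.7237 mol


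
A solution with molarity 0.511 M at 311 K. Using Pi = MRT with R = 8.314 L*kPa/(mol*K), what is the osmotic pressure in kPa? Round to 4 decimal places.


Osmotic pressure (van't Hoff): Pi = M*R*T.
RT = 8.314 * 311 = 2585.654
Pi = 0.511 * 2585.654
Pi = 1321.269194 kPa, rounded to 4 dp:

1321.2692 kPa


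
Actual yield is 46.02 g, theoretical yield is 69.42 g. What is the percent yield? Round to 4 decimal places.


% yield = 100 * actual / theoretical
% yield = 100 * 46.02 / 69.42
% yield = 66.29213483 %, rounded to 4 dp:

66.2921 %


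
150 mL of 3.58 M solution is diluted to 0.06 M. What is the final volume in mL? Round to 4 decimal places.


Dilution: M1*V1 = M2*V2, solve for V2.
V2 = M1*V1 / M2
V2 = 3.58 * 150 / 0.06
V2 = 537.0 / 0.06
V2 = 8950.0 mL, rounded to 4 dp:

8950.0000 mL


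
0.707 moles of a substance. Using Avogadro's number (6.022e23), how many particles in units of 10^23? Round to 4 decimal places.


N = n * NA, then divide by 1e23 for the requested units.
N / 1e23 = n * 6.022
N / 1e23 = 0.707 * 6.022
N / 1e23 = 4.257554, rounded to 4 dp:

4.2576


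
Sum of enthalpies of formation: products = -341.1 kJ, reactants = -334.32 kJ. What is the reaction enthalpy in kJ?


dH_rxn = sum(dH_f products) - sum(dH_f reactants)
dH_rxn = -341.1 - (-334.32)
dH_rxn = -6.78 kJ:

-6.78 kJ


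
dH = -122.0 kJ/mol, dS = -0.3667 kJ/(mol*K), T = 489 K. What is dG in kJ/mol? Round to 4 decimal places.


Gibbs: dG = dH - T*dS (consistent units, dS already in kJ/(mol*K)).
T*dS = 489 * -0.3667 = -179.3163
dG = -122.0 - (-179.3163)
dG = 57.3163 kJ/mol, rounded to 4 dp:

57.3163 kJ/mol


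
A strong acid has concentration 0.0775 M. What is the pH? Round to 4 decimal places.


A strong acid dissociates completely, so [H+] equals the given concentration.
pH = -log10([H+]) = -log10(0.0775)
pH = 1.1106983, rounded to 4 dp:

1.1107


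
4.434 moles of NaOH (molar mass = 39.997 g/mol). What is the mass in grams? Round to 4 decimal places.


mass = n * M
mass = 4.434 * 39.997
mass = 177.346698 g, rounded to 4 dp:

177.3467 g


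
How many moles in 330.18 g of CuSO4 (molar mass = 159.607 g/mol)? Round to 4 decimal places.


n = mass / M
n = 330.18 / 159.607
n = 2.06870626 mol, rounded to 4 dp:

2.0687 mol


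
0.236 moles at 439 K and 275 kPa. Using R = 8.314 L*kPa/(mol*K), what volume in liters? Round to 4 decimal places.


PV = nRT, solve for V = nRT / P.
nRT = 0.236 * 8.314 * 439 = 861.3637
V = 861.3637 / 275
V = 3.13223164 L, rounded to 4 dp:

3.1322 L


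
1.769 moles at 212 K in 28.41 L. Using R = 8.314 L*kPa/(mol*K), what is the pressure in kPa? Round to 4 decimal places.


PV = nRT, solve for P = nRT / V.
nRT = 1.769 * 8.314 * 212 = 3117.9828
P = 3117.9828 / 28.41
P = 109.74948258 kPa, rounded to 4 dp:

109.7495 kPa


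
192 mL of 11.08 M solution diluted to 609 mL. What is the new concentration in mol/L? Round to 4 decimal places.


Dilution: M1*V1 = M2*V2, solve for M2.
M2 = M1*V1 / V2
M2 = 11.08 * 192 / 609
M2 = 2127.36 / 609
M2 = 3.49320197 mol/L, rounded to 4 dp:

3.4932 mol/L


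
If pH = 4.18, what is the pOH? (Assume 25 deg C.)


At 25 deg C, pH + pOH = 14.
pOH = 14 - pH = 14 - 4.18
pOH = 9.82:

9.82


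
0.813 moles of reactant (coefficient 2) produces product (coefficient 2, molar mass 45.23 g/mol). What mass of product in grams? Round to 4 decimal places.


Use the coefficient ratio to convert reactant moles to product moles, then multiply by the product's molar mass.
moles_P = moles_R * (coeff_P / coeff_R) = 0.813 * (2/2) = 0.813
mass_P = moles_P * M_P = 0.813 * 45.23
mass_P = 36.77199 g, rounded to 4 dp:

36.7720 g


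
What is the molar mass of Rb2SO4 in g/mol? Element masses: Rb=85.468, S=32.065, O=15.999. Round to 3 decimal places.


M = sum(count * atomic_mass) over atoms.
M = 2*85.468 + 1*32.065 + 4*15.999
M = 170.936 + 32.065 + 63.996
M = 266.997 g/mol, rounded to 3 dp:

266.997 g/mol


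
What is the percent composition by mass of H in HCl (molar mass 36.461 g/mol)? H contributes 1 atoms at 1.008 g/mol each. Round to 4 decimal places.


pct = 100 * (n_elem * M_elem) / M_total
mass_contribution = 1 * 1.008 = 1.008 g/mol
pct = 100 * 1.008 / 36.461
pct = 2.76459779 %, rounded to 4 dp:

2.7646 %


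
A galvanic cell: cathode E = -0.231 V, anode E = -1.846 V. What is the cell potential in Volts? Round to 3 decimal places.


Standard cell potential: E_cell = E_cathode - E_anode.
E_cell = -0.231 - (-1.846)
E_cell = 1.615 V, rounded to 3 dp:

1.615 V


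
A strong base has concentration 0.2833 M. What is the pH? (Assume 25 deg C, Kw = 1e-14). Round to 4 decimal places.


A strong base dissociates completely, so [OH-] equals the given concentration.
pOH = -log10([OH-]) = -log10(0.2833) = 0.547753
pH = 14 - pOH = 14 - 0.547753
pH = 13.452247, rounded to 4 dp:

13.4522


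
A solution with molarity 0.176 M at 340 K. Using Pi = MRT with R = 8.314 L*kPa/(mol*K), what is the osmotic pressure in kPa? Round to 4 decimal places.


Osmotic pressure (van't Hoff): Pi = M*R*T.
RT = 8.314 * 340 = 2826.76
Pi = 0.176 * 2826.76
Pi = 497.50976 kPa, rounded to 4 dp:

497.5098 kPa


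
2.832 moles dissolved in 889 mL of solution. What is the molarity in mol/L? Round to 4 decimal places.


Convert volume to liters: V_L = V_mL / 1000.
V_L = 889 / 1000 = 0.889 L
M = n / V_L = 2.832 / 0.889
M = 3.1856018 mol/L, rounded to 4 dp:

3.1856 mol/L


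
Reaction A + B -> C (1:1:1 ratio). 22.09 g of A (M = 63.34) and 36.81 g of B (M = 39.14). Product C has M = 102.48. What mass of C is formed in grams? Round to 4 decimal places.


Find moles of each reactant; the smaller value is the limiting reagent in a 1:1:1 reaction, so moles_C equals moles of the limiter.
n_A = mass_A / M_A = 22.09 / 63.34 = 0.348753 mol
n_B = mass_B / M_B = 36.81 / 39.14 = 0.94047 mol
Limiting reagent: A (smaller), n_limiting = 0.348753 mol
mass_C = n_limiting * M_C = 0.348753 * 102.48
mass_C = 35.74020744 g, rounded to 4 dp:

35.7402 g


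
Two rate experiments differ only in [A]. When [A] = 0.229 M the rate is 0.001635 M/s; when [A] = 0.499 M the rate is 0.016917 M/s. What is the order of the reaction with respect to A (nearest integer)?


Rate is proportional to [A]^n, so rate2/rate1 = ([A]2/[A]1)^n. Take logs to solve for n.
rate2/rate1 = 0.016917 / 0.001635 = 10.3468
[A]2/[A]1 = 0.499 / 0.229 = 2.179
n = ln(10.3468) / ln(2.179) = 3.0
Nearest integer order:

3


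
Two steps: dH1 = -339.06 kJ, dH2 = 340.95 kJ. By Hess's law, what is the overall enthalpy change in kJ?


Hess's law: enthalpy is a state function, so add the step enthalpies.
dH_total = dH1 + dH2 = -339.06 + (340.95)
dH_total = 1.89 kJ:

1.89 kJ


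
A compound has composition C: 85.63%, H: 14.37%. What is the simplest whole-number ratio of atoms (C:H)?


Assume 100 g of compound, divide each mass% by atomic mass to get moles, then normalize by the smallest to get a raw atom ratio.
Moles per 100 g: C: 85.63/12.011 = 7.1293, H: 14.37/1.008 = 14.256
Raw ratio (divide by min = 7.1293): C: 1.0, H: 2.0
Multiply by 1 to clear fractions: C: 1.0 ~= 1, H: 2.0 ~= 2
Reduce by GCD to get the simplest whole-number ratio:

1:2


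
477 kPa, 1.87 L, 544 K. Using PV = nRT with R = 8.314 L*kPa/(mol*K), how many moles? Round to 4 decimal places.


PV = nRT, solve for n = PV / (RT).
PV = 477 * 1.87 = 891.99
RT = 8.314 * 544 = 4522.816
n = 891.99 / 4522.816
n = 0.19722005 mol, rounded to 4 dp:

0.1972 mol


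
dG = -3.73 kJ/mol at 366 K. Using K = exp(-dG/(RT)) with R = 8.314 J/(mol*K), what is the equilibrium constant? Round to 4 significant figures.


dG is in kJ/mol; multiply by 1000 to match R in J/(mol*K).
RT = 8.314 * 366 = 3042.924 J/mol
exponent = -dG*1000 / (RT) = -(-3.73*1000) / 3042.924 = 1.22579466
K = exp(1.22579466)
K = 3.4068723, rounded to 4 significant figures:

3.407


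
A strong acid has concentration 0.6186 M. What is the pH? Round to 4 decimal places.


A strong acid dissociates completely, so [H+] equals the given concentration.
pH = -log10([H+]) = -log10(0.6186)
pH = 0.20859008, rounded to 4 dp:

0.2086


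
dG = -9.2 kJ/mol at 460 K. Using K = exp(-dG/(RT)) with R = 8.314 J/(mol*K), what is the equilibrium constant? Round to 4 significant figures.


dG is in kJ/mol; multiply by 1000 to match R in J/(mol*K).
RT = 8.314 * 460 = 3824.44 J/mol
exponent = -dG*1000 / (RT) = -(-9.2*1000) / 3824.44 = 2.40558095
K = exp(2.40558095)
K = 11.084868, rounded to 4 significant figures:

11.08


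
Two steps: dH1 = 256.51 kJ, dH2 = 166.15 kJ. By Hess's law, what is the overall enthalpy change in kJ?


Hess's law: enthalpy is a state function, so add the step enthalpies.
dH_total = dH1 + dH2 = 256.51 + (166.15)
dH_total = 422.66 kJ:

422.66 kJ


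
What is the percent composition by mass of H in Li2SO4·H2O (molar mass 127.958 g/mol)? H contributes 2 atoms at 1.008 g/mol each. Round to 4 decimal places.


pct = 100 * (n_elem * M_elem) / M_total
mass_contribution = 2 * 1.008 = 2.016 g/mol
pct = 100 * 2.016 / 127.958
pct = 1.57551697 %, rounded to 4 dp:

1.5755 %


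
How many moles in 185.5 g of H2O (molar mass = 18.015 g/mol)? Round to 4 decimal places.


n = mass / M
n = 185.5 / 18.015
n = 10.29697474 mol, rounded to 4 dp:

10.2970 mol


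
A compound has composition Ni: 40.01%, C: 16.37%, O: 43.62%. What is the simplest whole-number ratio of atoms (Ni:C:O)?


Assume 100 g of compound, divide each mass% by atomic mass to get moles, then normalize by the smallest to get a raw atom ratio.
Moles per 100 g: Ni: 40.01/58.693 = 0.6817, C: 16.37/12.011 = 1.3629, O: 43.62/15.999 = 2.7264
Raw ratio (divide by min = 0.6817): Ni: 1.0, C: 1.999, O: 4.0
Multiply by 1 to clear fractions: Ni: 1.0 ~= 1, C: 1.999 ~= 2, O: 4.0 ~= 4
Reduce by GCD to get the simplest whole-number ratio:

1:2:4


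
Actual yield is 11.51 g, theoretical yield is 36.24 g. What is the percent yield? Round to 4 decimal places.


% yield = 100 * actual / theoretical
% yield = 100 * 11.51 / 36.24
% yield = 31.76048565 %, rounded to 4 dp:

31.7605 %


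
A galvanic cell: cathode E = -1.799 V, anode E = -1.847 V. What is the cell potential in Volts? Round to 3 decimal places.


Standard cell potential: E_cell = E_cathode - E_anode.
E_cell = -1.799 - (-1.847)
E_cell = 0.048 V, rounded to 3 dp:

0.048 V


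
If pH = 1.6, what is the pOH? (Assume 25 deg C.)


At 25 deg C, pH + pOH = 14.
pOH = 14 - pH = 14 - 1.6
pOH = 12.4:

12.40


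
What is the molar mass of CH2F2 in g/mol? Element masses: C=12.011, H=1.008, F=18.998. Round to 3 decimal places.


M = sum(count * atomic_mass) over atoms.
M = 1*12.011 + 2*1.008 + 2*18.998
M = 12.011 + 2.016 + 37.996
M = 52.023 g/mol, rounded to 3 dp:

52.023 g/mol


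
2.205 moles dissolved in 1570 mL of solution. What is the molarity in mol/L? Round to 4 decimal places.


Convert volume to liters: V_L = V_mL / 1000.
V_L = 1570 / 1000 = 1.57 L
M = n / V_L = 2.205 / 1.57
M = 1.4044586 mol/L, rounded to 4 dp:

1.4045 mol/L


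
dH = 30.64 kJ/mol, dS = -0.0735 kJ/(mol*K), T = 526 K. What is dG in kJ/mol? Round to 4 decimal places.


Gibbs: dG = dH - T*dS (consistent units, dS already in kJ/(mol*K)).
T*dS = 526 * -0.0735 = -38.661
dG = 30.64 - (-38.661)
dG = 69.301 kJ/mol, rounded to 4 dp:

69.3010 kJ/mol


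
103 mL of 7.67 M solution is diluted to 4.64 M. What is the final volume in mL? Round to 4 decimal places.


Dilution: M1*V1 = M2*V2, solve for V2.
V2 = M1*V1 / M2
V2 = 7.67 * 103 / 4.64
V2 = 790.01 / 4.64
V2 = 170.26077586 mL, rounded to 4 dp:

170.2608 mL


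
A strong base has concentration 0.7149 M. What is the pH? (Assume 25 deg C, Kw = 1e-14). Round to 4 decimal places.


A strong base dissociates completely, so [OH-] equals the given concentration.
pOH = -log10([OH-]) = -log10(0.7149) = 0.145755
pH = 14 - pOH = 14 - 0.145755
pH = 13.854245, rounded to 4 dp:

13.8542


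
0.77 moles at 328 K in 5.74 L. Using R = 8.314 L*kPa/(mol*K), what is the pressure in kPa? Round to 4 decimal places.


PV = nRT, solve for P = nRT / V.
nRT = 0.77 * 8.314 * 328 = 2099.7838
P = 2099.7838 / 5.74
P = 365.81599303 kPa, rounded to 4 dp:

365.8160 kPa


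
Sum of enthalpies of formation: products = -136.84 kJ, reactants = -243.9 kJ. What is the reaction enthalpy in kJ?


dH_rxn = sum(dH_f products) - sum(dH_f reactants)
dH_rxn = -136.84 - (-243.9)
dH_rxn = 107.06 kJ:

107.06 kJ


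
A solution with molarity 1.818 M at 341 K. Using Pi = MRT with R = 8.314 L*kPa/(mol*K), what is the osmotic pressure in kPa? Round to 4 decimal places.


Osmotic pressure (van't Hoff): Pi = M*R*T.
RT = 8.314 * 341 = 2835.074
Pi = 1.818 * 2835.074
Pi = 5154.164532 kPa, rounded to 4 dp:

5154.1645 kPa


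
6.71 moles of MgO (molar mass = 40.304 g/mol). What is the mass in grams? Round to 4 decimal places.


mass = n * M
mass = 6.71 * 40.304
mass = 270.43984 g, rounded to 4 dp:

270.4398 g


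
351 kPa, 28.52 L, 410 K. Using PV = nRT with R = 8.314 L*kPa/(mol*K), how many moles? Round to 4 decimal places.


PV = nRT, solve for n = PV / (RT).
PV = 351 * 28.52 = 10010.52
RT = 8.314 * 410 = 3408.74
n = 10010.52 / 3408.74
n = 2.93672149 mol, rounded to 4 dp:

2.9367 mol


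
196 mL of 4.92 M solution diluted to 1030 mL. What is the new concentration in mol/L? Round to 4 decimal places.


Dilution: M1*V1 = M2*V2, solve for M2.
M2 = M1*V1 / V2
M2 = 4.92 * 196 / 1030
M2 = 964.32 / 1030
M2 = 0.93623301 mol/L, rounded to 4 dp:

0.9362 mol/L


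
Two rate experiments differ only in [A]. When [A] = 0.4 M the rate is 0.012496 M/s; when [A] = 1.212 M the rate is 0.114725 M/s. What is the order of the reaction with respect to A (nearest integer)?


Rate is proportional to [A]^n, so rate2/rate1 = ([A]2/[A]1)^n. Take logs to solve for n.
rate2/rate1 = 0.114725 / 0.012496 = 9.1809
[A]2/[A]1 = 1.212 / 0.4 = 3.03
n = ln(9.1809) / ln(3.03) = 2.0
Nearest integer order:

2


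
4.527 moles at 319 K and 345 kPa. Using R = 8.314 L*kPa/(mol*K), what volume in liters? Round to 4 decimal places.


PV = nRT, solve for V = nRT / P.
nRT = 4.527 * 8.314 * 319 = 12006.3555
V = 12006.3555 / 345
V = 34.80103043 L, rounded to 4 dp:

34.8010 L


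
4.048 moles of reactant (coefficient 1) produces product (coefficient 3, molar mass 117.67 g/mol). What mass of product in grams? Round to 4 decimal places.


Use the coefficient ratio to convert reactant moles to product moles, then multiply by the product's molar mass.
moles_P = moles_R * (coeff_P / coeff_R) = 4.048 * (3/1) = 12.144
mass_P = moles_P * M_P = 12.144 * 117.67
mass_P = 1428.98448 g, rounded to 4 dp:

1428.9845 g
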